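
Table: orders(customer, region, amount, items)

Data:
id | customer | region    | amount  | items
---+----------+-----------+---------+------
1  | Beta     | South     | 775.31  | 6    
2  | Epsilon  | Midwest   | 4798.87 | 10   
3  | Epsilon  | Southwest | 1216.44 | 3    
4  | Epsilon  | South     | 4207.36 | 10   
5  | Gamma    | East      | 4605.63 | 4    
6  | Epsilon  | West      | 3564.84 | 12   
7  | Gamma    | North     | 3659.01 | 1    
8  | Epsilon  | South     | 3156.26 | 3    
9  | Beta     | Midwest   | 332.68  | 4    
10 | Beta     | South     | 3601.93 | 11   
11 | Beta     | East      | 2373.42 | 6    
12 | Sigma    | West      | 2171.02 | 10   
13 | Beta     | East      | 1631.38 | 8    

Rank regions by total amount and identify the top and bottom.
SELECT region, SUM(amount)
FROM orders
GROUP BY region
ORDER BY SUM(amount)

All groups:
  Southwest: 1216.44
  North: 3659.01
  Midwest: 5131.55
  West: 5735.86
  East: 8610.43
  South: 11740.86

Highest: South (11740.86)
Lowest: Southwest (1216.44)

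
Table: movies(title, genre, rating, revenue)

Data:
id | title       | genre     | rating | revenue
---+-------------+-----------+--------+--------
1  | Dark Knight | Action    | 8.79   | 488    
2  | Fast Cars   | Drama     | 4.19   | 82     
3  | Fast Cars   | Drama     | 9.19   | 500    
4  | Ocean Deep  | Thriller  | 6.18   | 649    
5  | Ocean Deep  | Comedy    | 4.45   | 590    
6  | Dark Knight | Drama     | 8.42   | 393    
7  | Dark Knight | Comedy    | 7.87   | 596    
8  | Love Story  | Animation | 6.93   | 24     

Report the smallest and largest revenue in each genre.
SELECT genre, MIN(revenue), MAX(revenue)
FROM movies
GROUP BY genre

Result:
  Action: min=488, max=488
  Animation: min=24, max=24
  Comedy: min=590, max=596
  Drama: min=82, max=500
  Thriller: min=649, max=649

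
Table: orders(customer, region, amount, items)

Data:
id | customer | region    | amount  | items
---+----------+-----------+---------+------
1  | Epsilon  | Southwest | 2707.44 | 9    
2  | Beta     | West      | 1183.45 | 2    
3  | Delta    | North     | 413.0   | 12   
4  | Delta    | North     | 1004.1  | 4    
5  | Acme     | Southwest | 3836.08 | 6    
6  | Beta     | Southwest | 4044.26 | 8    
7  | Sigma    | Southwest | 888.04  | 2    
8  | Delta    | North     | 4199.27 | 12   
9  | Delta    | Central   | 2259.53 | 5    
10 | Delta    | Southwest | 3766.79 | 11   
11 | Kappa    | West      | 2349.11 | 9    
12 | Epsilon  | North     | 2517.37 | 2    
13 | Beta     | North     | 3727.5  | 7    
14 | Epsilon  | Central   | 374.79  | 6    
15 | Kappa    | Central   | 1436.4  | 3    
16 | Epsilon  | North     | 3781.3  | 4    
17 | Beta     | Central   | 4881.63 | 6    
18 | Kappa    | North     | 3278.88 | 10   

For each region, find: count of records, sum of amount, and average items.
SELECT region,
       COUNT(*) as cnt,
       SUM(amount) as total_amount,
       AVG(items) as avg_items
FROM orders
GROUP BY region

Result:
  Central: 4 records, 8952.35 total amount, 5.00 avg items
  North: 7 records, 18921.42 total amount, 7.29 avg items
  Southwest: 5 records, 15242.61 total amount, 7.20 avg items
  West: 2 records, 3532.56 total amount, 5.50 avg items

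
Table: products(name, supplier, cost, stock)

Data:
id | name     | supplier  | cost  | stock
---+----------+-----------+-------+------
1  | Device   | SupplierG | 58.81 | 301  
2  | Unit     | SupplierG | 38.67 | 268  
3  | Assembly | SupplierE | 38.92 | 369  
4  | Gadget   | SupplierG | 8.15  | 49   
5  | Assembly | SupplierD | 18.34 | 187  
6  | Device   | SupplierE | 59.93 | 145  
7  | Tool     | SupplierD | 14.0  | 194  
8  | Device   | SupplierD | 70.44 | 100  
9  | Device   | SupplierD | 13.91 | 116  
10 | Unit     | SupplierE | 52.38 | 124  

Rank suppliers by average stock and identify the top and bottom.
SELECT supplier, AVG(stock)
FROM products
GROUP BY supplier
ORDER BY AVG(stock)

All groups:
  SupplierD: 149.25
  SupplierG: 206.00
  SupplierE: 212.67

Highest: SupplierE (212.67)
Lowest: SupplierD (149.25)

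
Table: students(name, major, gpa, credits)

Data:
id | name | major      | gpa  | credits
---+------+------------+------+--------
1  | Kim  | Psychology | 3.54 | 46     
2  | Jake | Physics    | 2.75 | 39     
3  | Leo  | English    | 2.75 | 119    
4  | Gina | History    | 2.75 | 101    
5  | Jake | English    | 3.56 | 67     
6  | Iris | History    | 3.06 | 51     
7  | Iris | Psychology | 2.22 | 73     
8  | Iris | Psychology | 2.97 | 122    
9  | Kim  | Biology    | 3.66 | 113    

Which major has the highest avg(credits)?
SELECT major, AVG(credits) as val
FROM students
GROUP BY major
ORDER BY val DESC
LIMIT 1

Result: Biology with avg(credits) = 113.00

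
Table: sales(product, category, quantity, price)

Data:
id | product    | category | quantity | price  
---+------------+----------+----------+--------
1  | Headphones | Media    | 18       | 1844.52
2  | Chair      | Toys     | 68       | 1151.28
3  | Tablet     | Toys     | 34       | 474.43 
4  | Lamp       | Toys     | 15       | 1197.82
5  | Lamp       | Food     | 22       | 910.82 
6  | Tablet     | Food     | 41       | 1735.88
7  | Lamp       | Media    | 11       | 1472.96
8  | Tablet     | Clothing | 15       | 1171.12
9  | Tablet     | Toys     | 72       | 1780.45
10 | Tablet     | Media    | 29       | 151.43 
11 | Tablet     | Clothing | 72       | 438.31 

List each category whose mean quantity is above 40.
SELECT category, AVG(quantity)
FROM sales
GROUP BY category
HAVING AVG(quantity) > 40

Result:
  Clothing: avg=43.50
  Toys: avg=47.25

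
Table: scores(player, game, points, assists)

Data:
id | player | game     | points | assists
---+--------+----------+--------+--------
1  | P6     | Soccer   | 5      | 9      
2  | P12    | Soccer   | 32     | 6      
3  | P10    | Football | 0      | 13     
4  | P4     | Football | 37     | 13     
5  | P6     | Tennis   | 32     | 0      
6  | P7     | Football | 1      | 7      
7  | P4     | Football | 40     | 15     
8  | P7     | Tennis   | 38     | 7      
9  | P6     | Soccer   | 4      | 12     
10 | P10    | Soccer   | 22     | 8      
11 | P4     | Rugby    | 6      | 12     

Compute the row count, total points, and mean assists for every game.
SELECT game,
       COUNT(*) as cnt,
       SUM(points) as total_points,
       AVG(assists) as avg_assists
FROM scores
GROUP BY game

Result:
  Football: 4 records, 78 total points, 12.00 avg assists
  Rugby: 1 records, 6 total points, 12.00 avg assists
  Soccer: 4 records, 63 total points, 8.75 avg assists
  Tennis: 2 records, 70 total points, 3.50 avg assists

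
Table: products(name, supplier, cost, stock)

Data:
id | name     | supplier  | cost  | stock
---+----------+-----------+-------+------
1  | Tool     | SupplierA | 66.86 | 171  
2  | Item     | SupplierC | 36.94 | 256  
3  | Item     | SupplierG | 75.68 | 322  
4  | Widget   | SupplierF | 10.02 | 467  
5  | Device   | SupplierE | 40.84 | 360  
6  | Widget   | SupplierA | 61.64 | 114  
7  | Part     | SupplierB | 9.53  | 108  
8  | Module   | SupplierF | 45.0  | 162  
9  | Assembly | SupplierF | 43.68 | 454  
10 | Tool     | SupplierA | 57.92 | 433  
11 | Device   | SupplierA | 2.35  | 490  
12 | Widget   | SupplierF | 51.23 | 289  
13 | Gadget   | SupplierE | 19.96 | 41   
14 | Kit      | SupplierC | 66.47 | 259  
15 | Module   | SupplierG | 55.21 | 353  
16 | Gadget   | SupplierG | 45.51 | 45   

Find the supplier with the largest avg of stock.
SELECT supplier, AVG(stock) as val
FROM products
GROUP BY supplier
ORDER BY val DESC
LIMIT 1

Result: SupplierF with avg(stock) = 343.00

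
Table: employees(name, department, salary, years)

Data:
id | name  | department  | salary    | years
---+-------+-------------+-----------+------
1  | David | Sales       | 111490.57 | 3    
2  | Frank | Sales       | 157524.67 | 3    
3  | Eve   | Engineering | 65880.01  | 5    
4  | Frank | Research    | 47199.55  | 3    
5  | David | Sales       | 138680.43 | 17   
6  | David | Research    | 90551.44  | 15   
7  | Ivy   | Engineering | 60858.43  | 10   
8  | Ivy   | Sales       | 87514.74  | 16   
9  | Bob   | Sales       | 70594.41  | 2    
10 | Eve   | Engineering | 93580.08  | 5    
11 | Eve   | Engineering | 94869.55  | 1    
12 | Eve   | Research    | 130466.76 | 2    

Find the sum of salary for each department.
SELECT department, SUM(salary) as result
FROM employees
GROUP BY department

Result:
  Engineering: 315188.07
  Research: 268217.75
  Sales: 565804.82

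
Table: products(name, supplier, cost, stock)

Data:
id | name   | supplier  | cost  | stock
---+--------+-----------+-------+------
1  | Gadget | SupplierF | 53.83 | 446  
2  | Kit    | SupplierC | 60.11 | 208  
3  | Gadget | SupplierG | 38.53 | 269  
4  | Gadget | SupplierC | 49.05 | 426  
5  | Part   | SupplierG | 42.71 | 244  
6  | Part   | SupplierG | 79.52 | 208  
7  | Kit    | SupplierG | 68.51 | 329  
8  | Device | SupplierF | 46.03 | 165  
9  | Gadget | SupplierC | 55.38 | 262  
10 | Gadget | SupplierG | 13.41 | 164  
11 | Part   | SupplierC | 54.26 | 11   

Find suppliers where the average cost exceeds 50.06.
SELECT supplier, AVG(cost)
FROM products
GROUP BY supplier
HAVING AVG(cost) > 50.06

Result:
  SupplierC: avg=54.70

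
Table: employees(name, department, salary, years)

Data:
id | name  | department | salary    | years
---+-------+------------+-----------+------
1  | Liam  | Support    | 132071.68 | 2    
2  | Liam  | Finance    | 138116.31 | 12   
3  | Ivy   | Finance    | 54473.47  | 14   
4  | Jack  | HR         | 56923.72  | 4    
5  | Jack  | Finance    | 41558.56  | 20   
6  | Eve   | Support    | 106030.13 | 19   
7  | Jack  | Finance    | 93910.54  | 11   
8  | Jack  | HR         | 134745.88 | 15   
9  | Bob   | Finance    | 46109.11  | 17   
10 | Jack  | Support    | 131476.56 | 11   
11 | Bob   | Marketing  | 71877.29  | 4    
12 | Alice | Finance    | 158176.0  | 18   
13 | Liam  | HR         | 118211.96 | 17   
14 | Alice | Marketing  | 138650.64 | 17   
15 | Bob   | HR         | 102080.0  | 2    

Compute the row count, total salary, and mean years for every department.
SELECT department,
       COUNT(*) as cnt,
       SUM(salary) as total_salary,
       AVG(years) as avg_years
FROM employees
GROUP BY department

Result:
  Finance: 6 records, 532343.99 total salary, 15.33 avg years
  HR: 4 records, 411961.56 total salary, 9.50 avg years
  Marketing: 2 records, 210527.93 total salary, 10.50 avg years
  Support: 3 records, 369578.37 total salary, 10.67 avg years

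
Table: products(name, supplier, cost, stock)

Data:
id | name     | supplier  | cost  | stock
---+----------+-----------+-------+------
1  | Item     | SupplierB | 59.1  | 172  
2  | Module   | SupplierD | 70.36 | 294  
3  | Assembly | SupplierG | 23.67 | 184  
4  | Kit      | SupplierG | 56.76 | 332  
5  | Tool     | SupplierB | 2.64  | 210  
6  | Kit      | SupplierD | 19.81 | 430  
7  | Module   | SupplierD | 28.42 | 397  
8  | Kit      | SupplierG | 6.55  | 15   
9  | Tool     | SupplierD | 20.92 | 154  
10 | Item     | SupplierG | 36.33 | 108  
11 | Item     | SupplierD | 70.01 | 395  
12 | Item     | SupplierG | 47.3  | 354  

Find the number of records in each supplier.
SELECT supplier, COUNT(*) as count
FROM products
GROUP BY supplier

Result:
  SupplierB: 2
  SupplierD: 5
  SupplierG: 5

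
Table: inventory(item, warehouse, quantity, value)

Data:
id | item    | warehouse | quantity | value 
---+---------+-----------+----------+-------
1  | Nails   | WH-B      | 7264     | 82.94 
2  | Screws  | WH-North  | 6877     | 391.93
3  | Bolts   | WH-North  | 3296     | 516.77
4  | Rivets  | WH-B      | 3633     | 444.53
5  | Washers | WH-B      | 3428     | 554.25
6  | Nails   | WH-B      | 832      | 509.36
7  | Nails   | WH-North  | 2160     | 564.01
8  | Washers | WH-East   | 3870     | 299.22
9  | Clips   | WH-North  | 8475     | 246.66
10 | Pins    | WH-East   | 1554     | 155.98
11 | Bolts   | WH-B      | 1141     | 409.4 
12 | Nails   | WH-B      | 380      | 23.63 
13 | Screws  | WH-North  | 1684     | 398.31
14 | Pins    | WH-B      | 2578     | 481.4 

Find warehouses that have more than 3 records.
SELECT warehouse, COUNT(*) as cnt
FROM inventory
GROUP BY warehouse
HAVING COUNT(*) > 3

Result:
  WH-B: 7
  WH-North: 5

Note: HAVING filters groups after aggregation, WHERE filters rows before.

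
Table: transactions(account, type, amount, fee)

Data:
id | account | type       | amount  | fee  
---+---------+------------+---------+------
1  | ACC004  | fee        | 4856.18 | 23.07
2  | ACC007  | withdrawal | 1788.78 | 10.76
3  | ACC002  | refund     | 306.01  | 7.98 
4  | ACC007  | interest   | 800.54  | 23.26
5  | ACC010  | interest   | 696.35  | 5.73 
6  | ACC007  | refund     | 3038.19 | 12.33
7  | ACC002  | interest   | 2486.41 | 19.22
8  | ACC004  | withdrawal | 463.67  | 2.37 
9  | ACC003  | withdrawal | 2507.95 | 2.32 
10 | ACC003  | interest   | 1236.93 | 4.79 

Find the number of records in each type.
SELECT type, COUNT(*) as count
FROM transactions
GROUP BY type

Result:
  fee: 1
  interest: 4
  refund: 2
  withdrawal: 3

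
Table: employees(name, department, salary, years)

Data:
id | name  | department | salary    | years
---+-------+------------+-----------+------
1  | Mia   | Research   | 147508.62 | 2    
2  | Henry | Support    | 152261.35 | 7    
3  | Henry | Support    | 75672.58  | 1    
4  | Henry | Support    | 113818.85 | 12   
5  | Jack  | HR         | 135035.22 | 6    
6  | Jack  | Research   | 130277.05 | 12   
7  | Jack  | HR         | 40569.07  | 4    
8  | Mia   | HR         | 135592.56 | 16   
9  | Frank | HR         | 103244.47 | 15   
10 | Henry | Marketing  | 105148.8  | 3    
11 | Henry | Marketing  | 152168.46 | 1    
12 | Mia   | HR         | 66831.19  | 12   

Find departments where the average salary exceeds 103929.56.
SELECT department, AVG(salary)
FROM employees
GROUP BY department
HAVING AVG(salary) > 103929.56

Result:
  Marketing: avg=128658.63
  Research: avg=138892.84
  Support: avg=113917.59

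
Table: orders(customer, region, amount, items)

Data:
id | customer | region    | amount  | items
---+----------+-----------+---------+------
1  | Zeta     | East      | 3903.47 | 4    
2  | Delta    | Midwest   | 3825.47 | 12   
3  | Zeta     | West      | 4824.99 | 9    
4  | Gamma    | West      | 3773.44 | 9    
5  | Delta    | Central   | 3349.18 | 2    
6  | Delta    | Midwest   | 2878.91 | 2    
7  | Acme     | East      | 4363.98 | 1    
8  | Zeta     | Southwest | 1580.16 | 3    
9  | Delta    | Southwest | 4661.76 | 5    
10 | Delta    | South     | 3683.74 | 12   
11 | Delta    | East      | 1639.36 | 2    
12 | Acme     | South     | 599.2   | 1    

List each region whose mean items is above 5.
SELECT region, AVG(items)
FROM orders
GROUP BY region
HAVING AVG(items) > 5

Result:
  Midwest: avg=7.00
  South: avg=6.50
  West: avg=9.00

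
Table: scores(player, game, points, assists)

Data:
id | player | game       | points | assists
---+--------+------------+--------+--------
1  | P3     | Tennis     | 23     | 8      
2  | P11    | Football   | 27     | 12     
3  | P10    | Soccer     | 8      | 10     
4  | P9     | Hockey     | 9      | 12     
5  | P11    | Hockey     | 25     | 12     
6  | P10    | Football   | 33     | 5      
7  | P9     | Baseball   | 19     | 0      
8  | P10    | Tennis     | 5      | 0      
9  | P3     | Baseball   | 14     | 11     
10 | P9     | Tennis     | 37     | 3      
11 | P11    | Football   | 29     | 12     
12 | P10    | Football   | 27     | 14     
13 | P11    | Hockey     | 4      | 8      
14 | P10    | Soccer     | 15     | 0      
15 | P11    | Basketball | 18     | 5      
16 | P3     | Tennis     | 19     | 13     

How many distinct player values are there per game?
SELECT game, COUNT(DISTINCT player)
FROM scores
GROUP BY game

Result:
  Baseball: 2 distinct
  Basketball: 1 distinct
  Football: 2 distinct
  Hockey: 2 distinct
  Soccer: 1 distinct
  Tennis: 3 distinct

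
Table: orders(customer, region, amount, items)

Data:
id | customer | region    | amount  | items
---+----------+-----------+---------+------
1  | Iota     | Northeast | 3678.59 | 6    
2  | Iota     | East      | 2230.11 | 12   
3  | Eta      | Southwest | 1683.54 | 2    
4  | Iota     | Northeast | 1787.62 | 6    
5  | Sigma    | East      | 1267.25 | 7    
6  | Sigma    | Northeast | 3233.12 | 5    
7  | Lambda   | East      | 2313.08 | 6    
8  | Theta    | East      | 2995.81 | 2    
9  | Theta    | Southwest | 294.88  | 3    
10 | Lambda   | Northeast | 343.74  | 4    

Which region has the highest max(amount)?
SELECT region, MAX(amount) as val
FROM orders
GROUP BY region
ORDER BY val DESC
LIMIT 1

Result: Northeast with max(amount) = 3678.59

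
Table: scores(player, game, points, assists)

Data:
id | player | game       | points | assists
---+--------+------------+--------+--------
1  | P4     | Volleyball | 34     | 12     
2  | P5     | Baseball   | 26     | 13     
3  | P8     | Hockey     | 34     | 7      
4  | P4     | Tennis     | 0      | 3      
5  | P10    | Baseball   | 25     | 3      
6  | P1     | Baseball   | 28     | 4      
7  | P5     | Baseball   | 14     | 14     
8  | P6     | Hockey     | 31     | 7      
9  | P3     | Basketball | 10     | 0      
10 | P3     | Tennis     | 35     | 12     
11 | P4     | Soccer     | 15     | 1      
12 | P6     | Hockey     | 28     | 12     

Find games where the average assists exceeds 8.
SELECT game, AVG(assists)
FROM scores
GROUP BY game
HAVING AVG(assists) > 8

Result:
  Baseball: avg=8.50
  Hockey: avg=8.67
  Volleyball: avg=12.00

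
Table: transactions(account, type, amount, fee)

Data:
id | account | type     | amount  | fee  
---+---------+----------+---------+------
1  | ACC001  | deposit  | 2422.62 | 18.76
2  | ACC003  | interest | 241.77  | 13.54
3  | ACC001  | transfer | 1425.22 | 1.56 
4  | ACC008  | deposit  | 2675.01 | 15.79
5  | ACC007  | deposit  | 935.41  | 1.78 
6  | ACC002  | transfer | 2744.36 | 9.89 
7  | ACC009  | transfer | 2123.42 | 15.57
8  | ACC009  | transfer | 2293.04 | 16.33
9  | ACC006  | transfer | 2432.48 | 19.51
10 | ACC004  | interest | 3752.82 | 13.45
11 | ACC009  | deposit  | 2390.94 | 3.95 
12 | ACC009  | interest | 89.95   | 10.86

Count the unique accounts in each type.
SELECT type, COUNT(DISTINCT account)
FROM transactions
GROUP BY type

Result:
  deposit: 4 distinct
  interest: 3 distinct
  transfer: 4 distinct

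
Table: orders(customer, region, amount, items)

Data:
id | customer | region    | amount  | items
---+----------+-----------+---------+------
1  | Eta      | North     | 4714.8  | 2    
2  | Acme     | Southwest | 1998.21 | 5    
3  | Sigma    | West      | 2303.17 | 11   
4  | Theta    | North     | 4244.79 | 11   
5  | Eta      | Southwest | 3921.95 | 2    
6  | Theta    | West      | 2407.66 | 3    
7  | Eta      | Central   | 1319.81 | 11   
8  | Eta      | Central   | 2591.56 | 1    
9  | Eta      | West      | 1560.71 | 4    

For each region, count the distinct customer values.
SELECT region, COUNT(DISTINCT customer)
FROM orders
GROUP BY region

Result:
  Central: 1 distinct
  North: 2 distinct
  Southwest: 2 distinct
  West: 3 distinct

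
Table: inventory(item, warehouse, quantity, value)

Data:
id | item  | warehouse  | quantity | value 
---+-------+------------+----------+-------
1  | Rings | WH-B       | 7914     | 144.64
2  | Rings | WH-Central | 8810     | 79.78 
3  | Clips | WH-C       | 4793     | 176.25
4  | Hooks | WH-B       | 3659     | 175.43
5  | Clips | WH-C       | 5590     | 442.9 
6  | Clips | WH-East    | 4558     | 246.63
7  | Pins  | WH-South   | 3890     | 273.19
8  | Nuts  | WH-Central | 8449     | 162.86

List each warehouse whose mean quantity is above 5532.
SELECT warehouse, AVG(quantity)
FROM inventory
GROUP BY warehouse
HAVING AVG(quantity) > 5532

Result:
  WH-B: avg=5786.50
  WH-Central: avg=8629.50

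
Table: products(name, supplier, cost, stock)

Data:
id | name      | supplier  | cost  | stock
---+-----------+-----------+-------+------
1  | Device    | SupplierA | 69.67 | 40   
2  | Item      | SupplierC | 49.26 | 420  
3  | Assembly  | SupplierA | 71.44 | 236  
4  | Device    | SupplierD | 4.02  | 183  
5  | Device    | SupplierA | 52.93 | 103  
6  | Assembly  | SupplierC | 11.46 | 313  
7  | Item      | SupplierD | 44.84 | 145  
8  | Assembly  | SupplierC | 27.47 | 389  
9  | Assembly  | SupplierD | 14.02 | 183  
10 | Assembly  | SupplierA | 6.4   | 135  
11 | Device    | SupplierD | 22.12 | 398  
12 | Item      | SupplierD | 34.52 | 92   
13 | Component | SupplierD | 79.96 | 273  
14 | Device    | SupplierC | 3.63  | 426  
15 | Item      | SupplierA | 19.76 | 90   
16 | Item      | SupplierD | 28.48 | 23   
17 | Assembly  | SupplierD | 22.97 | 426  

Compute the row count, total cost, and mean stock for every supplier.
SELECT supplier,
       COUNT(*) as cnt,
       SUM(cost) as total_cost,
       AVG(stock) as avg_stock
FROM products
GROUP BY supplier

Result:
  SupplierA: 5 records, 220.20 total cost, 120.80 avg stock
  SupplierC: 4 records, 91.82 total cost, 387.00 avg stock
  SupplierD: 8 records, 250.93 total cost, 215.38 avg stock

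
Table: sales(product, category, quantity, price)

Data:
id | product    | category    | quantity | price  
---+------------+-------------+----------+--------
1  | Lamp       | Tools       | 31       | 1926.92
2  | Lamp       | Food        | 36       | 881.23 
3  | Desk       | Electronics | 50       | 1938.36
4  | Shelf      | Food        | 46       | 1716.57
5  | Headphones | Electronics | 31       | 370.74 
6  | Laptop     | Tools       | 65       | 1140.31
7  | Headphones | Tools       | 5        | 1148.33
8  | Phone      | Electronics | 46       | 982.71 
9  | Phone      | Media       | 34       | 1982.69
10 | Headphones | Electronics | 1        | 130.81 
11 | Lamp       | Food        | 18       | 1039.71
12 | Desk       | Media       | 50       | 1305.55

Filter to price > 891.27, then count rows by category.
SELECT category, COUNT(*)
FROM sales
WHERE price > 891.27
GROUP BY category

Note: WHERE filters rows before grouping.

Result:
  Electronics: 2
  Food: 2
  Media: 2
  Tools: 3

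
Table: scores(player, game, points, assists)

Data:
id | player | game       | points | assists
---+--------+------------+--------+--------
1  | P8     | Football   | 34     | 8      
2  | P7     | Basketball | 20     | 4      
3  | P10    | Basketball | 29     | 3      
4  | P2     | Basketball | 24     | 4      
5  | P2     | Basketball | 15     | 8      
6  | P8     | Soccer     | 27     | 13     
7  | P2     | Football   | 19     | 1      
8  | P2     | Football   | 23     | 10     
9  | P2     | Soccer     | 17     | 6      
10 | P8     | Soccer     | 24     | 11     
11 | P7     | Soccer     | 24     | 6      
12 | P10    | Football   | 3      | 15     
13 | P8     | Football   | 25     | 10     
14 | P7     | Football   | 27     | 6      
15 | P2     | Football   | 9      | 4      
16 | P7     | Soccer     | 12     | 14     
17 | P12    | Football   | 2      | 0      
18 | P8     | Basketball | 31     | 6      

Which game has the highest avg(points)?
SELECT game, AVG(points) as val
FROM scores
GROUP BY game
ORDER BY val DESC
LIMIT 1

Result: Basketball with avg(points) = 23.80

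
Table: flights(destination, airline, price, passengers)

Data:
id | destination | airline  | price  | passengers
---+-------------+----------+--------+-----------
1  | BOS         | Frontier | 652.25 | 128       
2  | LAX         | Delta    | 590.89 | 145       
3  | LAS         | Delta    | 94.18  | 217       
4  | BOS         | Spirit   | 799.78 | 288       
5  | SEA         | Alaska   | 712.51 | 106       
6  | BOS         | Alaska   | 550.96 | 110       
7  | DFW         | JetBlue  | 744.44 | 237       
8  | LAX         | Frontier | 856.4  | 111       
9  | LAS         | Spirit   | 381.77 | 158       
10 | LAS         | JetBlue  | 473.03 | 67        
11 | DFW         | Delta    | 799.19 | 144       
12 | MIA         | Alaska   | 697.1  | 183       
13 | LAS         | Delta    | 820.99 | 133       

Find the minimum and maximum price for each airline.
SELECT airline, MIN(price), MAX(price)
FROM flights
GROUP BY airline

Result:
  Alaska: min=550.96, max=712.51
  Delta: min=94.18, max=820.99
  Frontier: min=652.25, max=856.40
  JetBlue: min=473.03, max=744.44
  Spirit: min=381.77, max=799.78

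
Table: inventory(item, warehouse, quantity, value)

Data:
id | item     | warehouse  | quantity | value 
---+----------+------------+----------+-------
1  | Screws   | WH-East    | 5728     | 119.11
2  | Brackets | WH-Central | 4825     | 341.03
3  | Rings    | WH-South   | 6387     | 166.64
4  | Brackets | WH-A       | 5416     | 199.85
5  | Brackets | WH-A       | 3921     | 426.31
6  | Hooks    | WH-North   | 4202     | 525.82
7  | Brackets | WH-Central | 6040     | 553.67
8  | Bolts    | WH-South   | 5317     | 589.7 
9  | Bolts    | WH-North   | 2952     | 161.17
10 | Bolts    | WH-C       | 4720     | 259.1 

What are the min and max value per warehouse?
SELECT warehouse, MIN(value), MAX(value)
FROM inventory
GROUP BY warehouse

Result:
  WH-A: min=199.85, max=426.31
  WH-C: min=259.10, max=259.10
  WH-Central: min=341.03, max=553.67
  WH-East: min=119.11, max=119.11
  WH-North: min=161.17, max=525.82
  WH-South: min=166.64, max=589.70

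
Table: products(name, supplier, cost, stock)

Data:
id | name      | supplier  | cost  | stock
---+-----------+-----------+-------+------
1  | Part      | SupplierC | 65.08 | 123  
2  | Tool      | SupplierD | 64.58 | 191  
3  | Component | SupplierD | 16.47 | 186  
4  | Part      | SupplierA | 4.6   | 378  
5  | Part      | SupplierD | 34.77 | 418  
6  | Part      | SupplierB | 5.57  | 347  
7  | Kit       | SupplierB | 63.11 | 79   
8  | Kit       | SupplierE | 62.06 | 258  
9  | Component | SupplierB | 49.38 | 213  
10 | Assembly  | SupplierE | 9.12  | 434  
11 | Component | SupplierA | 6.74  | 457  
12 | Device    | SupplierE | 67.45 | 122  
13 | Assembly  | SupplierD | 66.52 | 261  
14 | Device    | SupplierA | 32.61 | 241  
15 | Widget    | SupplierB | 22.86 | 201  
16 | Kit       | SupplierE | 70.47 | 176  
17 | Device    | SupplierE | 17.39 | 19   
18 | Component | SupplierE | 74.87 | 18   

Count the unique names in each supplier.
SELECT supplier, COUNT(DISTINCT name)
FROM products
GROUP BY supplier

Result:
  SupplierA: 3 distinct
  SupplierB: 4 distinct
  SupplierC: 1 distinct
  SupplierD: 4 distinct
  SupplierE: 4 distinct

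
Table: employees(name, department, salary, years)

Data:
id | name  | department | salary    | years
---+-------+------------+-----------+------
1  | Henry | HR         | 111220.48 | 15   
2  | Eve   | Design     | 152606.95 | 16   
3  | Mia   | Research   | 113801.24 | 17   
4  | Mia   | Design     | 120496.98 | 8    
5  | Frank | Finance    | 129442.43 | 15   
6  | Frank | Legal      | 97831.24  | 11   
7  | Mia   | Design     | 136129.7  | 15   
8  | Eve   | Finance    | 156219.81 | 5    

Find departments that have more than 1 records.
SELECT department, COUNT(*) as cnt
FROM employees
GROUP BY department
HAVING COUNT(*) > 1

Result:
  Design: 3
  Finance: 2

Note: HAVING filters groups after aggregation, WHERE filters rows before.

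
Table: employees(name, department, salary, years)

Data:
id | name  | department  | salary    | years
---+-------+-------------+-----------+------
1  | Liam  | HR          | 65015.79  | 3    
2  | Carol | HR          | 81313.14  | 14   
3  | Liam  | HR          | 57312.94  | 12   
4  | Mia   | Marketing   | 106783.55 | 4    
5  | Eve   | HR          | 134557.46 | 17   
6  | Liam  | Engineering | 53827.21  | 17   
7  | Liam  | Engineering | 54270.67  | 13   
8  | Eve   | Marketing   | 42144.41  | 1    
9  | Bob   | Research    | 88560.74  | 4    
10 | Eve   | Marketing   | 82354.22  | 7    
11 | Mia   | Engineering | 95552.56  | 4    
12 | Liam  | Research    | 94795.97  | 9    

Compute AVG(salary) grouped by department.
SELECT department, AVG(salary) as result
FROM employees
GROUP BY department

Result:
  Engineering: 67883.48
  HR: 84549.83
  Marketing: 77094.06
  Research: 91678.36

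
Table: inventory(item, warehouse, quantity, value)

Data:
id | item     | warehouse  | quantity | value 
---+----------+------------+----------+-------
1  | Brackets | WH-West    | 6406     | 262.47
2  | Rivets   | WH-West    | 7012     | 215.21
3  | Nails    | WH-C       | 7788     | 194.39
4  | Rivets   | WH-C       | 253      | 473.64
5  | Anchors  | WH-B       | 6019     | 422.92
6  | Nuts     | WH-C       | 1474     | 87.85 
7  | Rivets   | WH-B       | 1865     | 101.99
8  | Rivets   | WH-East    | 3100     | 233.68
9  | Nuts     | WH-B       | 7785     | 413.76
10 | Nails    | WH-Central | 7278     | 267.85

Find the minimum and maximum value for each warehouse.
SELECT warehouse, MIN(value), MAX(value)
FROM inventory
GROUP BY warehouse

Result:
  WH-B: min=101.99, max=422.92
  WH-C: min=87.85, max=473.64
  WH-Central: min=267.85, max=267.85
  WH-East: min=233.68, max=233.68
  WH-West: min=215.21, max=262.47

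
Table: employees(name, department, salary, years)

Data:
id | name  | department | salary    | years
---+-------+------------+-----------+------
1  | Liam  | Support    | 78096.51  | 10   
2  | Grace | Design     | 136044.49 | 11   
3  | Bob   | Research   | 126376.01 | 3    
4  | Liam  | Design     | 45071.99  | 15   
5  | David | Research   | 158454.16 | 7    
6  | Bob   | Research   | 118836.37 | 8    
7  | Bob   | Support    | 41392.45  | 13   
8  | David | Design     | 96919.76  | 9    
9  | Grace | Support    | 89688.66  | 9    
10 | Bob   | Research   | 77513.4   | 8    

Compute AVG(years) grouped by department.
SELECT department, AVG(years) as result
FROM employees
GROUP BY department

Result:
  Design: 11.67
  Research: 6.50
  Support: 10.67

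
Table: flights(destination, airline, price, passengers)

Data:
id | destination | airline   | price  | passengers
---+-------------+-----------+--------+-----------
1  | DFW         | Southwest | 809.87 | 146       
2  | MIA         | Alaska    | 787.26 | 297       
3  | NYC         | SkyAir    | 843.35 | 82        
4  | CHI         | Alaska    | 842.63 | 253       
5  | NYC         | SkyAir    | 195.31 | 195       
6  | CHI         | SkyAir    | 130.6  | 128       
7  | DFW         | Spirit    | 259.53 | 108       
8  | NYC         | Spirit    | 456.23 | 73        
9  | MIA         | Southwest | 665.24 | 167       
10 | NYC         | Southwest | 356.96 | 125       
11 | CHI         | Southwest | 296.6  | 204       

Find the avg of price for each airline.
SELECT airline, AVG(price) as result
FROM flights
GROUP BY airline

Result:
  Alaska: 814.95
  SkyAir: 389.75
  Southwest: 532.17
  Spirit: 357.88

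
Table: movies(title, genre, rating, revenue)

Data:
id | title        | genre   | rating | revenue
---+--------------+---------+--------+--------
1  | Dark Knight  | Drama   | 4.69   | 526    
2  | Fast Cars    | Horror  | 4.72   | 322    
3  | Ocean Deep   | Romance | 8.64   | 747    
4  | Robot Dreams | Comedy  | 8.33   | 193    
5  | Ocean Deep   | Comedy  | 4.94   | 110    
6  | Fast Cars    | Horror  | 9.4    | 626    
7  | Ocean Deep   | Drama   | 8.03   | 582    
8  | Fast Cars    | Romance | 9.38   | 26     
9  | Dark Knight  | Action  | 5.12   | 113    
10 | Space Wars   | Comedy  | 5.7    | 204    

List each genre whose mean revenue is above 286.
SELECT genre, AVG(revenue)
FROM movies
GROUP BY genre
HAVING AVG(revenue) > 286

Result:
  Drama: avg=554.00
  Horror: avg=474.00
  Romance: avg=386.50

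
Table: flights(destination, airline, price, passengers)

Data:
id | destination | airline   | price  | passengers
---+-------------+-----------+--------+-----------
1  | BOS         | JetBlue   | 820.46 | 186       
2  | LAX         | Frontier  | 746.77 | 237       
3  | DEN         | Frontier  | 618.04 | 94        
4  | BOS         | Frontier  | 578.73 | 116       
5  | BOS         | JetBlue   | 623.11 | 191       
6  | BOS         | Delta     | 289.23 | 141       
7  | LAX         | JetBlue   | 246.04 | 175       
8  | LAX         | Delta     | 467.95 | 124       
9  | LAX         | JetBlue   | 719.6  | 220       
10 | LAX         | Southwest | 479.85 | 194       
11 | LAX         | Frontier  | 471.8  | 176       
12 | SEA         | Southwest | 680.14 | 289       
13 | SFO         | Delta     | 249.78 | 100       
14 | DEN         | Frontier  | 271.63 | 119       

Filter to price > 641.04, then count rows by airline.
SELECT airline, COUNT(*)
FROM flights
WHERE price > 641.04
GROUP BY airline

Note: WHERE filters rows before grouping.

Result:
  Frontier: 1
  JetBlue: 2
  Southwest: 1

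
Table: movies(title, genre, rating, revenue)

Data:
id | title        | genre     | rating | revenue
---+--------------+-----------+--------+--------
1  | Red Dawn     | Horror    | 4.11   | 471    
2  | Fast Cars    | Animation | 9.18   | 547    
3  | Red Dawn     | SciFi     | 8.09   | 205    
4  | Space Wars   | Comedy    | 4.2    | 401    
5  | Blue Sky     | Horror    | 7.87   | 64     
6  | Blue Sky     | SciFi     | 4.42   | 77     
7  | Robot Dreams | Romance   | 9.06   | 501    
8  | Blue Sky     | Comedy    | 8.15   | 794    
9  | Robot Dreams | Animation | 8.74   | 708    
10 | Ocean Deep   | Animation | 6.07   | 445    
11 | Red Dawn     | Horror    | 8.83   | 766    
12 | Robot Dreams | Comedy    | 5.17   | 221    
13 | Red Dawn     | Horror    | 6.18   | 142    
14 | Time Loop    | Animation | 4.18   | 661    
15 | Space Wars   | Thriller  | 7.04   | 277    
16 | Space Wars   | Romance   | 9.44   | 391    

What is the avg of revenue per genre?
SELECT genre, AVG(revenue) as result
FROM movies
GROUP BY genre

Result:
  Animation: 590.25
  Comedy: 472.00
  Horror: 360.75
  Romance: 446.00
  SciFi: 141.00
  Thriller: 277.00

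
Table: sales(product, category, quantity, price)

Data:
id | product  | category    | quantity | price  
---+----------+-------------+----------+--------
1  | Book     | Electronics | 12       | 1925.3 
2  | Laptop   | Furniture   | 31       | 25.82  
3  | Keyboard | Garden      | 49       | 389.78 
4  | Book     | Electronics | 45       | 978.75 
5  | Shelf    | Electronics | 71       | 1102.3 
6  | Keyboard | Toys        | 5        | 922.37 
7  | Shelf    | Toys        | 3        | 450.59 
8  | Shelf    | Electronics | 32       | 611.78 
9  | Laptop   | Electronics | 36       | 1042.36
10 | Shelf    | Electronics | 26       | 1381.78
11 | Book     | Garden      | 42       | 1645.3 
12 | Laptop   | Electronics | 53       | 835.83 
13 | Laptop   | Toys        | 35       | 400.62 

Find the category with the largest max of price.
SELECT category, MAX(price) as val
FROM sales
GROUP BY category
ORDER BY val DESC
LIMIT 1

Result: Electronics with max(price) = 1925.30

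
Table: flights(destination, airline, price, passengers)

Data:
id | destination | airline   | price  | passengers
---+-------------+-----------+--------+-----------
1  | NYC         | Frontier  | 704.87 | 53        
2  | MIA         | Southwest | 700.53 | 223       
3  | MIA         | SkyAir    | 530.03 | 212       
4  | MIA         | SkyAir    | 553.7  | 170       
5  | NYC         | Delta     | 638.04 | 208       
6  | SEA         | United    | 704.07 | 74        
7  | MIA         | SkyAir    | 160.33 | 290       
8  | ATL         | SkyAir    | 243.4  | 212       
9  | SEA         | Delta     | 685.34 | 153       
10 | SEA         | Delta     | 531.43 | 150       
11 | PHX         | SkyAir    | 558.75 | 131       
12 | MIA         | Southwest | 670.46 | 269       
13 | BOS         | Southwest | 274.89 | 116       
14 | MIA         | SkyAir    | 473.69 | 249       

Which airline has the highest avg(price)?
SELECT airline, AVG(price) as val
FROM flights
GROUP BY airline
ORDER BY val DESC
LIMIT 1

Result: Frontier with avg(price) = 704.87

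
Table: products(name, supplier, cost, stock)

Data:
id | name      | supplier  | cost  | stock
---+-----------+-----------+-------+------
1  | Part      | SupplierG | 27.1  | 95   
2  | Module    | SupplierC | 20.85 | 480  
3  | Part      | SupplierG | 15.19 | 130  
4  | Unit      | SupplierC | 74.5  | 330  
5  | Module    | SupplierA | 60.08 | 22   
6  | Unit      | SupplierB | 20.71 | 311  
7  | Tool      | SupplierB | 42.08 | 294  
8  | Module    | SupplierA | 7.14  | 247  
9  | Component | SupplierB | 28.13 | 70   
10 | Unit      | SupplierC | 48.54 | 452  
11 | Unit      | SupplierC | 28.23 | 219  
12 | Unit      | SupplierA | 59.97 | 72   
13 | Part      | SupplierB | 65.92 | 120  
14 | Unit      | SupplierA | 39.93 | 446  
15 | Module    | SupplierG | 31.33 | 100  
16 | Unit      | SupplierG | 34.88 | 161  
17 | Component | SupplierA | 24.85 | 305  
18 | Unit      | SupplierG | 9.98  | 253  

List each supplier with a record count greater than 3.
SELECT supplier, COUNT(*) as cnt
FROM products
GROUP BY supplier
HAVING COUNT(*) > 3

Result:
  SupplierA: 5
  SupplierB: 4
  SupplierC: 4
  SupplierG: 5

Note: HAVING filters groups after aggregation, WHERE filters rows before.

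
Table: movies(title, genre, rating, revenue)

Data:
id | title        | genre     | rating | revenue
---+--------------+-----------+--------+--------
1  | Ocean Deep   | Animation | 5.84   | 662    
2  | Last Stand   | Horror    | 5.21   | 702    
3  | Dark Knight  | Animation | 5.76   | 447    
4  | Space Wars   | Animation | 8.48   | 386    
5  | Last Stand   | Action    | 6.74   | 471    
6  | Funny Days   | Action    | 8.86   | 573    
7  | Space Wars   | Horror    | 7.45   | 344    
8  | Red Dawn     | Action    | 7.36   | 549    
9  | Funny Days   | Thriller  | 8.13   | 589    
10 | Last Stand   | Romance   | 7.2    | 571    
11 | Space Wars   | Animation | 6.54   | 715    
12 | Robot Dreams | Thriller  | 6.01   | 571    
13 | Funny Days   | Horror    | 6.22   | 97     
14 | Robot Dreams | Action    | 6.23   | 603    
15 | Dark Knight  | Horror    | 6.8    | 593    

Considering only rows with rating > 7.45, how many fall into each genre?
SELECT genre, COUNT(*)
FROM movies
WHERE rating > 7.45
GROUP BY genre

Note: WHERE filters rows before grouping.

Result:
  Action: 1
  Animation: 1
  Thriller: 1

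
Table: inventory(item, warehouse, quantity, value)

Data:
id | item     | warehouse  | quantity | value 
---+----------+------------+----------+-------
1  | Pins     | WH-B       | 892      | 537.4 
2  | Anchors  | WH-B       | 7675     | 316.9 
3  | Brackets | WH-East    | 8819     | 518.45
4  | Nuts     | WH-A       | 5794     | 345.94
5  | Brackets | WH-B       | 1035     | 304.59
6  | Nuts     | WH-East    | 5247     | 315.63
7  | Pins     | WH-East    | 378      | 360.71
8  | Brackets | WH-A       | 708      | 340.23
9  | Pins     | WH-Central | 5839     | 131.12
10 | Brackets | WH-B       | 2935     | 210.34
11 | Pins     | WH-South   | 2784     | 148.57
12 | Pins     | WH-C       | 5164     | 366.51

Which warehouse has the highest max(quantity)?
SELECT warehouse, MAX(quantity) as val
FROM inventory
GROUP BY warehouse
ORDER BY val DESC
LIMIT 1

Result: WH-East with max(quantity) = 8819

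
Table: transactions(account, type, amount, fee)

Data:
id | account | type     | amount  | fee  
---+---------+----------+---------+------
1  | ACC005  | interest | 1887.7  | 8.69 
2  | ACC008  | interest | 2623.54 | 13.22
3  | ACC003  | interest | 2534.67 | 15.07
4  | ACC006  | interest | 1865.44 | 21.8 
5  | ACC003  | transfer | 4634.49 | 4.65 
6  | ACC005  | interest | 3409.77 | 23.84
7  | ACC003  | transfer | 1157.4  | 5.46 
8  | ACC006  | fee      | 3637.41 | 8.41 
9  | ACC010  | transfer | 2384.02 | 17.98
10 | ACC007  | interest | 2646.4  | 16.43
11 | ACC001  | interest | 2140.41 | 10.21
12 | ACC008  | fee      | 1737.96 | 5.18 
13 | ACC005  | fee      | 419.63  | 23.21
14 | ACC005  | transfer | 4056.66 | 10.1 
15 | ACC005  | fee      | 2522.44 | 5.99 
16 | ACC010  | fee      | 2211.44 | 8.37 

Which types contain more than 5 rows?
SELECT type, COUNT(*) as cnt
FROM transactions
GROUP BY type
HAVING COUNT(*) > 5

Result:
  interest: 7

Note: HAVING filters groups after aggregation, WHERE filters rows before.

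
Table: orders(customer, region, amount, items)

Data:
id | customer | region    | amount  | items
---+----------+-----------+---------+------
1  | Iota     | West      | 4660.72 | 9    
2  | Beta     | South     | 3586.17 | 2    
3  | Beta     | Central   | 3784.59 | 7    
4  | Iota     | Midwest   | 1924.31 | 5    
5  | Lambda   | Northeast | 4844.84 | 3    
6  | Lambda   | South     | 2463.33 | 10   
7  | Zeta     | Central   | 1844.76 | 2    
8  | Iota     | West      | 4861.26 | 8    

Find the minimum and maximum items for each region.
SELECT region, MIN(items), MAX(items)
FROM orders
GROUP BY region

Result:
  Central: min=2, max=7
  Midwest: min=5, max=5
  Northeast: min=3, max=3
  South: min=2, max=10
  West: min=8, max=9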